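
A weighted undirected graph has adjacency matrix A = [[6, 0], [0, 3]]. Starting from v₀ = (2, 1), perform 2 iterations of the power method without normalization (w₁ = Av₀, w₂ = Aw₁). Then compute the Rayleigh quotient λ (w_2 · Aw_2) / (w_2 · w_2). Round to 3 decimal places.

5.954

w1 = Av₀ = (6·2 + 0·1; 0·2 + 3·1) = (12, 3)
w2 = Aw1 = (6·12 + 0·3; 0·12 + 3·3) = (72, 9)
Aw2 = (432, 27)
w2·Aw2 = 72·432 + 9·27 = 31347; w2·w2 = 72·72 + 9·9 = 5265
λ ≈ 31347/5265 = 5.954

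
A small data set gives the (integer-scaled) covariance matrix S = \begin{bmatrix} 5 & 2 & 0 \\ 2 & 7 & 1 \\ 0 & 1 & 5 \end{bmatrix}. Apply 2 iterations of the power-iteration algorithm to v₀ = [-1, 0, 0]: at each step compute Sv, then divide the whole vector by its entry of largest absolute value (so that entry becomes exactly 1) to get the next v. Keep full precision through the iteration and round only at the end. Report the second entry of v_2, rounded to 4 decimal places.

Sv0 = (-5.00000, -2.00000, 0.00000); divide by -5.00000 → v1 = (1.00000, 0.40000, 0.00000)
Sv1 = (5.80000, 4.80000, 0.40000); divide by 5.80000 → v2 = (1.00000, 0.82759, 0.06897)
Requested entry of v2: -24/-29 = 0.8276

0.8276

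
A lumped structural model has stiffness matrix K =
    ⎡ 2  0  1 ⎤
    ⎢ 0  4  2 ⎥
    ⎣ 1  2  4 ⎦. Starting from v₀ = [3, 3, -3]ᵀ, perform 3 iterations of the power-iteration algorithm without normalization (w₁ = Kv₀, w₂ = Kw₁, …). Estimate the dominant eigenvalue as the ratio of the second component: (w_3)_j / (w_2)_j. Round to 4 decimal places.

w1 = Kv₀ = (2·3 + 0·3 + 1·(-3); 0·3 + 4·3 + 2·(-3); 1·3 + 2·3 + 4·(-3)) = (3, 6, -3)
w2 = Kw1 = (2·3 + 0·6 + 1·(-3); 0·3 + 4·6 + 2·(-3); 1·3 + 2·6 + 4·(-3)) = (3, 18, 3)
w3 = Kw2 = (9, 78, 51)
Ratio at component: 78 / 18 = 4.3333

λ ≈ 4.3333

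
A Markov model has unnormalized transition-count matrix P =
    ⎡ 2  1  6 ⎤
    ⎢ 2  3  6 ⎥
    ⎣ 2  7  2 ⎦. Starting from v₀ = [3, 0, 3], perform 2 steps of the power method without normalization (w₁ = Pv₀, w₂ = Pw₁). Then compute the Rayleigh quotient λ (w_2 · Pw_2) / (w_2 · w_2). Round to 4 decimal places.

λ ≈ 10.6400

w1 = Pv₀ = (24, 24, 12)
w2 = Pw1 = (144, 192, 240)
Pw2 = (1920, 2304, 2112)
w2·Pw2 = 144·1920 + 192·2304 + 240·2112 = 1225728; w2·w2 = 144·144 + 192·192 + 240·240 = 115200
λ ≈ 1225728/115200 = 10.6400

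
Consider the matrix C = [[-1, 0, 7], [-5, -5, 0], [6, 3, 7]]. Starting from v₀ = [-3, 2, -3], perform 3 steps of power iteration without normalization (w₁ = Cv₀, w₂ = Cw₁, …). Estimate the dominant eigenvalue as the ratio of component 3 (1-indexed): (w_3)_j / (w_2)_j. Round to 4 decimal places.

10.3426

w1 = Cv₀ = (-18, 5, -33)
w2 = Cw1 = (-213, 65, -324)
w3 = Cw2 = (-2055, 740, -3351)
Ratio at component: -3351 / -324 = 10.3426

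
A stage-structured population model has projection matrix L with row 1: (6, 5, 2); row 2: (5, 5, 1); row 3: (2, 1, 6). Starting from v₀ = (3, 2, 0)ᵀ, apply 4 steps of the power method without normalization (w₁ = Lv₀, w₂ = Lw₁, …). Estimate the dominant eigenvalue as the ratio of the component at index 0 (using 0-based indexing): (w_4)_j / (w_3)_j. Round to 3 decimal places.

w1 = Lv₀ = (28, 25, 8)
w2 = Lw1 = (309, 273, 129)
w3 = Lw2 = (3477, 3039, 1665)
w4 = Lw3 = (39387, 34245, 19983)
Ratio at component: 39387 / 3477 = 11.328

11.328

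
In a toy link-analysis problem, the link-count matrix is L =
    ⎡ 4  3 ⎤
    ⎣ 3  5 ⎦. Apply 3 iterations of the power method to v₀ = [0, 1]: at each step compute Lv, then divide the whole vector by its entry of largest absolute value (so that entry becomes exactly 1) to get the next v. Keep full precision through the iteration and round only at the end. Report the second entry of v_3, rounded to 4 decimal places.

1.0000

Lv0 = (3.00000, 5.00000); divide by 5.00000 → v1 = (0.60000, 1.00000)
Lv1 = (5.40000, 6.80000); divide by 6.80000 → v2 = (0.79412, 1.00000)
Lv2 = (6.17647, 7.38235); divide by 7.38235 → v3 = (0.83665, 1.00000)
Requested entry of v3: 251/251 = 1.0000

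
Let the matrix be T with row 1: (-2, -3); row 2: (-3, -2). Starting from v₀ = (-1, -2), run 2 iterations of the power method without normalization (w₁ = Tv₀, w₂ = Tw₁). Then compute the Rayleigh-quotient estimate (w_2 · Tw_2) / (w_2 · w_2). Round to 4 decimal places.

w1 = Tv₀ = (8, 7)
w2 = Tw1 = (-37, -38)
Tw2 = (188, 187)
w2·Tw2 = (-37)·188 + (-38)·187 = -14062; w2·w2 = (-37)·(-37) + (-38)·(-38) = 2813
λ ≈ -14062/2813 = -4.9989

-4.9989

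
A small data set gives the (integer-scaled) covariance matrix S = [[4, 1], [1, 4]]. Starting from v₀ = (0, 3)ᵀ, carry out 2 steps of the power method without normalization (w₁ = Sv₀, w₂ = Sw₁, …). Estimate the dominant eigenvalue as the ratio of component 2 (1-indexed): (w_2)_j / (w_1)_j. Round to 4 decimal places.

w1 = Sv₀ = (4·0 + 1·3; 1·0 + 4·3) = (3, 12)
w2 = Sw1 = (4·3 + 1·12; 1·3 + 4·12) = (24, 51)
Ratio at component: 51 / 12 = 4.2500

λ ≈ 4.2500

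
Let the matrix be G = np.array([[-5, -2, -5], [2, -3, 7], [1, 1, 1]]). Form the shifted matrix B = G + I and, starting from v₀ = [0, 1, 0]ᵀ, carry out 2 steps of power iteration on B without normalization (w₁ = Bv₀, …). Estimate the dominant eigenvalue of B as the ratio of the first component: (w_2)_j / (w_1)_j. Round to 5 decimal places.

B = G + I has rows (-4, -2, -5); (2, -2, 7); (1, 1, 2)
w1 = Bv₀ = ((-4)·0 + (-2)·1 + (-5)·0; 2·0 + (-2)·1 + 7·0; 1·0 + 1·1 + 2·0) = (-2, -2, 1)
w2 = Bw1 = ((-4)·(-2) + (-2)·(-2) + (-5)·1; 2·(-2) + (-2)·(-2) + 7·1; 1·(-2) + 1·(-2) + 2·1) = (7, 7, -2)
Ratio: 7/-2 = -3.50000

-3.50000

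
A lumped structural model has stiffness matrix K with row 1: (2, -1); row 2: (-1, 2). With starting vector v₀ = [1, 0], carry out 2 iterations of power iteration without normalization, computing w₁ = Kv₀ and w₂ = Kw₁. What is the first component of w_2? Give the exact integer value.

w1 = Kv₀ = (2, -1)
w2 = Kw1 = (5, -4)
The requested component of w2 is 5.

5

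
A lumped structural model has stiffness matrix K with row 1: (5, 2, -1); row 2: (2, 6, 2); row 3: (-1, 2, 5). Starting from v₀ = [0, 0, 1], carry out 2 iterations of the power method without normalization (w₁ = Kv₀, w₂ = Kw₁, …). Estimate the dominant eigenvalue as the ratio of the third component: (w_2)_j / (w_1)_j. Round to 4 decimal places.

w1 = Kv₀ = (5·0 + 2·0 + (-1)·1; 2·0 + 6·0 + 2·1; (-1)·0 + 2·0 + 5·1) = (-1, 2, 5)
w2 = Kw1 = (5·(-1) + 2·2 + (-1)·5; 2·(-1) + 6·2 + 2·5; (-1)·(-1) + 2·2 + 5·5) = (-6, 20, 30)
Ratio at component: 30 / 5 = 6.0000

6.0000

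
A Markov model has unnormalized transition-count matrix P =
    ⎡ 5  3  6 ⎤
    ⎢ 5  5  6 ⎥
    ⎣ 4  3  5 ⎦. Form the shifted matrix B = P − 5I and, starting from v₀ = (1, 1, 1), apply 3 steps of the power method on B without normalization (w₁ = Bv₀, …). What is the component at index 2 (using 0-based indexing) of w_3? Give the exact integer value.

B = P − 5I has rows (0, 3, 6); (5, 0, 6); (4, 3, 0)
w1 = Bv₀ = (9, 11, 7)
w2 = Bw1 = (75, 87, 69)
w3 = Bw2 = (675, 789, 561)
Requested component of w3: 561

561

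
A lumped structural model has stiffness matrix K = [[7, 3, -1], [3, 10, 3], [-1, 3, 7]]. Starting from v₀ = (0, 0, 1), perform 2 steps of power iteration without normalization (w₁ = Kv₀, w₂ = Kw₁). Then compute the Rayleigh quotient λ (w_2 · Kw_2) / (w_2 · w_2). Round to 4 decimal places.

λ ≈ 10.9680

w1 = Kv₀ = (7·0 + 3·0 + (-1)·1; 3·0 + 10·0 + 3·1; (-1)·0 + 3·0 + 7·1) = (-1, 3, 7)
w2 = Kw1 = (7·(-1) + 3·3 + (-1)·7; 3·(-1) + 10·3 + 3·7; (-1)·(-1) + 3·3 + 7·7) = (-5, 48, 59)
Kw2 = (50, 642, 562)
w2·Kw2 = (-5)·50 + 48·642 + 59·562 = 63724; w2·w2 = (-5)·(-5) + 48·48 + 59·59 = 5810
λ ≈ 63724/5810 = 10.9680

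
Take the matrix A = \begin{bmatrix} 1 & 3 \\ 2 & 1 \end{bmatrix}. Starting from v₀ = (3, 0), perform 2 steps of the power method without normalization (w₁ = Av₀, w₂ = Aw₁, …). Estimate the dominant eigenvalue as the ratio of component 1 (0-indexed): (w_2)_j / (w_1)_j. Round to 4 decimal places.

w1 = Av₀ = (3, 6)
w2 = Aw1 = (21, 12)
Ratio at component: 12 / 6 = 2.0000

λ ≈ 2.0000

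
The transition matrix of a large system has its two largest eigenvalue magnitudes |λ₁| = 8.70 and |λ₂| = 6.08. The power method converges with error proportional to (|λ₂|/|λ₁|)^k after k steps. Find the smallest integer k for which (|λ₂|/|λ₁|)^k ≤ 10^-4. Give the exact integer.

|λ₂/λ₁| = 6.08/8.70 = 0.69885
Need k ≥ ln(10^-4) / ln(0.69885) = -9.2103 / -0.3583 ≈ 25.704
Smallest integer k satisfying the bound: 26

26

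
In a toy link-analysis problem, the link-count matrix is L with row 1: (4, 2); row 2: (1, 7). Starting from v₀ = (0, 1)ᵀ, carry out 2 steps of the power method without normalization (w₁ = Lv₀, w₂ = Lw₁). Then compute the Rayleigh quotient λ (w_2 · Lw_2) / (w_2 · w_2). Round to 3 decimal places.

λ ≈ 7.620

w1 = Lv₀ = (4·0 + 2·1; 1·0 + 7·1) = (2, 7)
w2 = Lw1 = (4·2 + 2·7; 1·2 + 7·7) = (22, 51)
Lw2 = (190, 379)
w2·Lw2 = 22·190 + 51·379 = 23509; w2·w2 = 22·22 + 51·51 = 3085
λ ≈ 23509/3085 = 7.620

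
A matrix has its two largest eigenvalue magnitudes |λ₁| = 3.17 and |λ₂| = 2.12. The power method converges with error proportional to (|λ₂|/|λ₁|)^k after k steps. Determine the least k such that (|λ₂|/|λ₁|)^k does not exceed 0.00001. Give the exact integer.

29

|λ₂/λ₁| = 2.12/3.17 = 0.66877
Need k ≥ ln(0.00001) / ln(0.66877) = -11.5129 / -0.4023 ≈ 28.617
Smallest integer k satisfying the bound: 29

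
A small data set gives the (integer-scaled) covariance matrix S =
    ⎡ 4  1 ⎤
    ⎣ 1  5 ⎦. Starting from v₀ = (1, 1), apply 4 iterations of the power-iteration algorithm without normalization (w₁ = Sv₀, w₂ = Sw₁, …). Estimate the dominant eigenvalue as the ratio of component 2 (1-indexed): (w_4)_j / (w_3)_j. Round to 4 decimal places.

λ ≈ 5.6915

w1 = Sv₀ = (5, 6)
w2 = Sw1 = (26, 35)
w3 = Sw2 = (139, 201)
w4 = Sw3 = (757, 1144)
Ratio at component: 1144 / 201 = 5.6915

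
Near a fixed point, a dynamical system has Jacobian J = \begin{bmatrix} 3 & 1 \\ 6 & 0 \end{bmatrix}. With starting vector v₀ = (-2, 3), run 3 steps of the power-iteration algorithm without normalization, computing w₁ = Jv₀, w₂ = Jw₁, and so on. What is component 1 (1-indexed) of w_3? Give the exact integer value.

w1 = Jv₀ = (3·(-2) + 1·3; 6·(-2) + 0·3) = (-3, -12)
w2 = Jw1 = (3·(-3) + 1·(-12); 6·(-3) + 0·(-12)) = (-21, -18)
w3 = Jw2 = (-81, -126)
The requested component of w3 is -81.

-81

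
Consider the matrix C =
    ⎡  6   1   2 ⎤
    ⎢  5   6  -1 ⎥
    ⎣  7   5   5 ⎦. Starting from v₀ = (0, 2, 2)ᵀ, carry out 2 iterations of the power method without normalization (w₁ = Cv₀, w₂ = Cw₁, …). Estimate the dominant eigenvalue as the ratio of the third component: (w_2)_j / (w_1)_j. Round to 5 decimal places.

λ ≈ 9.60000

w1 = Cv₀ = (6·0 + 1·2 + 2·2; 5·0 + 6·2 + (-1)·2; 7·0 + 5·2 + 5·2) = (6, 10, 20)
w2 = Cw1 = (6·6 + 1·10 + 2·20; 5·6 + 6·10 + (-1)·20; 7·6 + 5·10 + 5·20) = (86, 70, 192)
Ratio at component: 192 / 20 = 9.60000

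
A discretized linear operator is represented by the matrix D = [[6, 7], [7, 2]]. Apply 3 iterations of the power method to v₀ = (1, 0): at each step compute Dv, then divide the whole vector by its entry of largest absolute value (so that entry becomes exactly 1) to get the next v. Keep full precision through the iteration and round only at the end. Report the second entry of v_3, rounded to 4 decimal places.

Dv0 = (6.00000, 7.00000); divide by 7.00000 → v1 = (0.85714, 1.00000)
Dv1 = (12.14286, 8.00000); divide by 12.14286 → v2 = (1.00000, 0.65882)
Dv2 = (10.61176, 8.31765); divide by 10.61176 → v3 = (1.00000, 0.78381)
Requested entry of v3: 707/902 = 0.7838

0.7838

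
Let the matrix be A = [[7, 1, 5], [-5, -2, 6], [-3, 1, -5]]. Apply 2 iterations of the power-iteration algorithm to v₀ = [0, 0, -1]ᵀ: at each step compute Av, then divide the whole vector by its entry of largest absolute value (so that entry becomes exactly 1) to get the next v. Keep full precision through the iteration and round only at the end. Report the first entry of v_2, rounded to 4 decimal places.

-0.2388

Av0 = (-5.00000, -6.00000, 5.00000); divide by -6.00000 → v1 = (0.83333, 1.00000, -0.83333)
Av1 = (2.66667, -11.16667, 2.66667); divide by -11.16667 → v2 = (-0.23881, 1.00000, -0.23881)
Requested entry of v2: -16/67 = -0.2388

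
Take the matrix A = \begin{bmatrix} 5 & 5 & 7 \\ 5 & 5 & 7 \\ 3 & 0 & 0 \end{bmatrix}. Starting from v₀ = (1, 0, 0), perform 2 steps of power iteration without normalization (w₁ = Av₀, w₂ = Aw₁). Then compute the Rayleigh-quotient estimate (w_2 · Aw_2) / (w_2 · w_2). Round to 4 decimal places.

11.5383

w1 = Av₀ = (5, 5, 3)
w2 = Aw1 = (71, 71, 15)
Aw2 = (815, 815, 213)
w2·Aw2 = 71·815 + 71·815 + 15·213 = 118925; w2·w2 = 71·71 + 71·71 + 15·15 = 10307
λ ≈ 118925/10307 = 11.5383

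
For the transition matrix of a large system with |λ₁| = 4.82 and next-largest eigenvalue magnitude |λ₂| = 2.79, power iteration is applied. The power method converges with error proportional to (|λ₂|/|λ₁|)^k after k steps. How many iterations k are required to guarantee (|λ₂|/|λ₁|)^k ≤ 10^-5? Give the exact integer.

22

|λ₂/λ₁| = 2.79/4.82 = 0.57884
Need k ≥ ln(10^-5) / ln(0.57884) = -11.5129 / -0.5467 ≈ 21.058
Smallest integer k satisfying the bound: 22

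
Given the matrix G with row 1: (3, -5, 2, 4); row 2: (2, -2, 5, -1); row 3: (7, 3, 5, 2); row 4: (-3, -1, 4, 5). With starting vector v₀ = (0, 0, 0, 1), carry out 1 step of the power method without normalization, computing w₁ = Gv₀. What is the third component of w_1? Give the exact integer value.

2

w1 = Gv₀ = (4, -1, 2, 5)
The requested component of w1 is 2.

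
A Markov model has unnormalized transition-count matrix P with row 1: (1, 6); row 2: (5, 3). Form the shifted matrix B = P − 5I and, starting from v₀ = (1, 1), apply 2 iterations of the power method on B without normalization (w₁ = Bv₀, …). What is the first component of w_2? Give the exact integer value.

10

B = P − 5I has rows (-4, 6); (5, -2)
w1 = Bv₀ = ((-4)·1 + 6·1; 5·1 + (-2)·1) = (2, 3)
w2 = Bw1 = ((-4)·2 + 6·3; 5·2 + (-2)·3) = (10, 4)
Requested component of w2: 10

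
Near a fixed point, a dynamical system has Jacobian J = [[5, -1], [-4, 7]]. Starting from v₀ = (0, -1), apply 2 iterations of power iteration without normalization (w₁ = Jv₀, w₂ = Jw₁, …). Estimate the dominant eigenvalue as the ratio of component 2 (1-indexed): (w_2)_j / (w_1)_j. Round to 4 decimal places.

λ ≈ 7.5714

w1 = Jv₀ = (5·0 + (-1)·(-1); (-4)·0 + 7·(-1)) = (1, -7)
w2 = Jw1 = (5·1 + (-1)·(-7); (-4)·1 + 7·(-7)) = (12, -53)
Ratio at component: -53 / -7 = 7.5714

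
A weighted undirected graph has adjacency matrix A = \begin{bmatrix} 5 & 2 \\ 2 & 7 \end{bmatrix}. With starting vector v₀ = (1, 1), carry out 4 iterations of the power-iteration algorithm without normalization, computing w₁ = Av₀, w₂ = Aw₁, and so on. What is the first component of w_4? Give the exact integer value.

3385

w1 = Av₀ = (7, 9)
w2 = Aw1 = (53, 77)
w3 = Aw2 = (419, 645)
w4 = Aw3 = (3385, 5353)
The requested component of w4 is 3385.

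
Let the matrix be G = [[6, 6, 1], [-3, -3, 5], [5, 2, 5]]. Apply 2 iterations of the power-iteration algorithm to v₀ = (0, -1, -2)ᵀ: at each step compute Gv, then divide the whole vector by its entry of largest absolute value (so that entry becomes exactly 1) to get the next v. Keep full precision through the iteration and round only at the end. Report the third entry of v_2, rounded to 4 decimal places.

Gv0 = (-8.00000, -7.00000, -12.00000); divide by -12.00000 → v1 = (0.66667, 0.58333, 1.00000)
Gv1 = (8.50000, 1.25000, 9.50000); divide by 9.50000 → v2 = (0.89474, 0.13158, 1.00000)
Requested entry of v2: -114/-114 = 1.0000

1.0000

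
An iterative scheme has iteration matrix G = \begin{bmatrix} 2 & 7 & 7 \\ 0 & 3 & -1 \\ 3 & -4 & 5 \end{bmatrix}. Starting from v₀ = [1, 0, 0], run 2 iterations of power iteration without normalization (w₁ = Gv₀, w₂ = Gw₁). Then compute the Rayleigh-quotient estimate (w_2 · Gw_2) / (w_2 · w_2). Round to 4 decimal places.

w1 = Gv₀ = (2·1 + 7·0 + 7·0; 0·1 + 3·0 + (-1)·0; 3·1 + (-4)·0 + 5·0) = (2, 0, 3)
w2 = Gw1 = (2·2 + 7·0 + 7·3; 0·2 + 3·0 + (-1)·3; 3·2 + (-4)·0 + 5·3) = (25, -3, 21)
Gw2 = (176, -30, 192)
w2·Gw2 = 25·176 + (-3)·(-30) + 21·192 = 8522; w2·w2 = 25·25 + (-3)·(-3) + 21·21 = 1075
λ ≈ 8522/1075 = 7.9274

λ ≈ 7.9274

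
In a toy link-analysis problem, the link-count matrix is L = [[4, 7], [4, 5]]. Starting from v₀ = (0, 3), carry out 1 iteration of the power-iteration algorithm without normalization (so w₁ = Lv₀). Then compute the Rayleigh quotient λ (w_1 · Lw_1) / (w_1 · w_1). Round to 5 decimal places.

w1 = Lv₀ = (4·0 + 7·3; 4·0 + 5·3) = (21, 15)
Lw1 = (189, 159)
w1·Lw1 = 21·189 + 15·159 = 6354; w1·w1 = 21·21 + 15·15 = 666
λ ≈ 6354/666 = 9.54054

λ ≈ 9.54054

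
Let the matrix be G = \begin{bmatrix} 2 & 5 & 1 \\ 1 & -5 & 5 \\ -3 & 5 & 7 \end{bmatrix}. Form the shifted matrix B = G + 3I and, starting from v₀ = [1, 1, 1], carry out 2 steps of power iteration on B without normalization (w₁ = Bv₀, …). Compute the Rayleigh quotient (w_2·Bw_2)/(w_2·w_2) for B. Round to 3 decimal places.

9.835

B = G + 3I has rows (5, 5, 1); (1, -2, 5); (-3, 5, 10)
w1 = Bv₀ = (5·1 + 5·1 + 1·1; 1·1 + (-2)·1 + 5·1; (-3)·1 + 5·1 + 10·1) = (11, 4, 12)
w2 = Bw1 = (5·11 + 5·4 + 1·12; 1·11 + (-2)·4 + 5·12; (-3)·11 + 5·4 + 10·12) = (87, 63, 107)
Bw2 = (857, 496, 1124)
w2·Bw2 = 226075; w2·w2 = 22987; μ ≈ 226075/22987 = 9.835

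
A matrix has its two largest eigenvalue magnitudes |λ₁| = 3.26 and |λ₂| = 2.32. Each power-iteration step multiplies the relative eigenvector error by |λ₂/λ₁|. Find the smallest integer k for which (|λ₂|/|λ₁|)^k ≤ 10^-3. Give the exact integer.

|λ₂/λ₁| = 2.32/3.26 = 0.71166
Need k ≥ ln(10^-3) / ln(0.71166) = -6.9078 / -0.3402 ≈ 20.307
Smallest integer k satisfying the bound: 21

21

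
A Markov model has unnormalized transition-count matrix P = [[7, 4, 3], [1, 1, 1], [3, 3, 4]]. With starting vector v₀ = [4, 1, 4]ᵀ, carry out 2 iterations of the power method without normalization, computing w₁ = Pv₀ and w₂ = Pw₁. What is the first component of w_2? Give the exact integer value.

437

w1 = Pv₀ = (44, 9, 31)
w2 = Pw1 = (437, 84, 283)
The requested component of w2 is 437.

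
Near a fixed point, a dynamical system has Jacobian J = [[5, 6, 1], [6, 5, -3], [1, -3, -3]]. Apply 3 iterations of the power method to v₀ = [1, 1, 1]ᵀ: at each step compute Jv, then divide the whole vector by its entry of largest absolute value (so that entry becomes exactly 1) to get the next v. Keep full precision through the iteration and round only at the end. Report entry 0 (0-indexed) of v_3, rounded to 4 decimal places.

Jv0 = (12.00000, 8.00000, -5.00000); divide by 12.00000 → v1 = (1.00000, 0.66667, -0.41667)
Jv1 = (8.58333, 10.58333, 0.25000); divide by 10.58333 → v2 = (0.81102, 1.00000, 0.02362)
Jv2 = (10.07874, 9.79528, -2.25984); divide by 10.07874 → v3 = (1.00000, 0.97188, -0.22422)
Requested entry of v3: 1280/1280 = 1.0000

1.0000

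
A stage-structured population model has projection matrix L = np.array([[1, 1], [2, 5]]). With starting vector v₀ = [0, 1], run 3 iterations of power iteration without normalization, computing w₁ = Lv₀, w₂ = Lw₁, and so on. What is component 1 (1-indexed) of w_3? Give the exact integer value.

w1 = Lv₀ = (1·0 + 1·1; 2·0 + 5·1) = (1, 5)
w2 = Lw1 = (1·1 + 1·5; 2·1 + 5·5) = (6, 27)
w3 = Lw2 = (33, 147)
The requested component of w3 is 33.

33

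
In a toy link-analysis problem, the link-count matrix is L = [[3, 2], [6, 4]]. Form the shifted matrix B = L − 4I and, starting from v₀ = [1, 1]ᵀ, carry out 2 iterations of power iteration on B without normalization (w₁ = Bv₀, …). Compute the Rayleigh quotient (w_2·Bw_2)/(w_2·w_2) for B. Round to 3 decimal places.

B = L − 4I has rows (-1, 2); (6, 0)
w1 = Bv₀ = ((-1)·1 + 2·1; 6·1 + 0·1) = (1, 6)
w2 = Bw1 = ((-1)·1 + 2·6; 6·1 + 0·6) = (11, 6)
Bw2 = (1, 66)
w2·Bw2 = 407; w2·w2 = 157; μ ≈ 407/157 = 2.592

2.592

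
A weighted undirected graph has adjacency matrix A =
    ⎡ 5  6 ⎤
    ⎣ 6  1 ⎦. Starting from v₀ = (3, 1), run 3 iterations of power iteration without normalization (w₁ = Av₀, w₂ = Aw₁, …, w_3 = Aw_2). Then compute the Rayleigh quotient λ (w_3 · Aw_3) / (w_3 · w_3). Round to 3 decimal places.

λ ≈ 9.322

w1 = Av₀ = (21, 19)
w2 = Aw1 = (219, 145)
w3 = Aw2 = (1965, 1459)
Aw3 = (18579, 13249)
w3·Aw3 = 1965·18579 + 1459·13249 = 55838026; w3·w3 = 1965·1965 + 1459·1459 = 5989906
λ ≈ 55838026/5989906 = 9.322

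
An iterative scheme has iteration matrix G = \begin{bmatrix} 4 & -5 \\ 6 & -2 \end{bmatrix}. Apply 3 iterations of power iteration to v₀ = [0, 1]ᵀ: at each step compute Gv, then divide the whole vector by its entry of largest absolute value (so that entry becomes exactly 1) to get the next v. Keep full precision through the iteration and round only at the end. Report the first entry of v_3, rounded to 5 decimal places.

1.00000

Gv0 = (-5.000000, -2.000000); divide by -5.000000 → v1 = (1.000000, 0.400000)
Gv1 = (2.000000, 5.200000); divide by 5.200000 → v2 = (0.384615, 1.000000)
Gv2 = (-3.461538, 0.307692); divide by -3.461538 → v3 = (1.000000, -0.088889)
Requested entry of v3: 90/90 = 1.00000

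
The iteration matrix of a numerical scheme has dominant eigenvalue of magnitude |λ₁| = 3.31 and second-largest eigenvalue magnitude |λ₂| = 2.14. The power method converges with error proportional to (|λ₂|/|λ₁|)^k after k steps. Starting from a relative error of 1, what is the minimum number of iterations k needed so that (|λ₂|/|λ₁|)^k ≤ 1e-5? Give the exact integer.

27

|λ₂/λ₁| = 2.14/3.31 = 0.64653
Need k ≥ ln(1e-5) / ln(0.64653) = -11.5129 / -0.4361 ≈ 26.397
Smallest integer k satisfying the bound: 27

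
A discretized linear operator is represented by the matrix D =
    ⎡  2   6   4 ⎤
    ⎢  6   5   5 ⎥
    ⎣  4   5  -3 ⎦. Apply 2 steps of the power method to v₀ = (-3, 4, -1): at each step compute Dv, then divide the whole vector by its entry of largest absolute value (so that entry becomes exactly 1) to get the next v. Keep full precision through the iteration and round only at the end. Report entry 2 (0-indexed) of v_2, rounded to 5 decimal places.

Dv0 = (14.000000, -3.000000, 11.000000); divide by 14.000000 → v1 = (1.000000, -0.214286, 0.785714)
Dv1 = (3.857143, 8.857143, 0.571429); divide by 8.857143 → v2 = (0.435484, 1.000000, 0.064516)
Requested entry of v2: 8/124 = 0.06452

0.06452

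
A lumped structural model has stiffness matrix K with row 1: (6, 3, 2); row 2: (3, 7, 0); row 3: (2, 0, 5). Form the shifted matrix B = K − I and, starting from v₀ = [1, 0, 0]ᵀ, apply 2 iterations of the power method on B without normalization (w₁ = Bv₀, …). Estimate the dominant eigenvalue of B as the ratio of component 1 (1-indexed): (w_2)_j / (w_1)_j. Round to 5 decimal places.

B = K − I has rows (5, 3, 2); (3, 6, 0); (2, 0, 4)
w1 = Bv₀ = (5·1 + 3·0 + 2·0; 3·1 + 6·0 + 0·0; 2·1 + 0·0 + 4·0) = (5, 3, 2)
w2 = Bw1 = (5·5 + 3·3 + 2·2; 3·5 + 6·3 + 0·2; 2·5 + 0·3 + 4·2) = (38, 33, 18)
Ratio: 38/5 = 7.60000

μ ≈ 7.60000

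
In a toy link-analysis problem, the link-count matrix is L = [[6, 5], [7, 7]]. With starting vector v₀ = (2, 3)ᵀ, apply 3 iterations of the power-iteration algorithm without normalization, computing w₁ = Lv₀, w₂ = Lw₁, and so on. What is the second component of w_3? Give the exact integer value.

5397

w1 = Lv₀ = (6·2 + 5·3; 7·2 + 7·3) = (27, 35)
w2 = Lw1 = (6·27 + 5·35; 7·27 + 7·35) = (337, 434)
w3 = Lw2 = (4192, 5397)
The requested component of w3 is 5397.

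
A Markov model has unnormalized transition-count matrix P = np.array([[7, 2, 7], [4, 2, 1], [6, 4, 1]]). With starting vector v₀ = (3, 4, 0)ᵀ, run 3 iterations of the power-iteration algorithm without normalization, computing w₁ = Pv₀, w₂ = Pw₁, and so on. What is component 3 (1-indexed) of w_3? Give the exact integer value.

w1 = Pv₀ = (29, 20, 34)
w2 = Pw1 = (481, 190, 288)
w3 = Pw2 = (5763, 2592, 3934)
The requested component of w3 is 3934.

3934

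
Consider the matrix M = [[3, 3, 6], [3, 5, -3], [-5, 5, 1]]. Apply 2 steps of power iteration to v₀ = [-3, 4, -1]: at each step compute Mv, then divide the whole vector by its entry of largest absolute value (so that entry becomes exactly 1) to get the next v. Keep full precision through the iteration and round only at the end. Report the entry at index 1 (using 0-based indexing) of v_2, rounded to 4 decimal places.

Mv0 = (-3.00000, 14.00000, 34.00000); divide by 34.00000 → v1 = (-0.08824, 0.41176, 1.00000)
Mv1 = (6.97059, -1.20588, 3.50000); divide by 6.97059 → v2 = (1.00000, -0.17300, 0.50211)
Requested entry of v2: -41/237 = -0.1730

-0.1730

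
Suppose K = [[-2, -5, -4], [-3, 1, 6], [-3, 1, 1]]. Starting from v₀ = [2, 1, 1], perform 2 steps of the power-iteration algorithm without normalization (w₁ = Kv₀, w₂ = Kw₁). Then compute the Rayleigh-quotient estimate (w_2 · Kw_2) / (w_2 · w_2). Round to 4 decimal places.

w1 = Kv₀ = ((-2)·2 + (-5)·1 + (-4)·1; (-3)·2 + 1·1 + 6·1; (-3)·2 + 1·1 + 1·1) = (-13, 1, -4)
w2 = Kw1 = ((-2)·(-13) + (-5)·1 + (-4)·(-4); (-3)·(-13) + 1·1 + 6·(-4); (-3)·(-13) + 1·1 + 1·(-4)) = (37, 16, 36)
Kw2 = (-298, 121, -59)
w2·Kw2 = 37·(-298) + 16·121 + 36·(-59) = -11214; w2·w2 = 37·37 + 16·16 + 36·36 = 2921
λ ≈ -11214/2921 = -3.8391

λ ≈ -3.8391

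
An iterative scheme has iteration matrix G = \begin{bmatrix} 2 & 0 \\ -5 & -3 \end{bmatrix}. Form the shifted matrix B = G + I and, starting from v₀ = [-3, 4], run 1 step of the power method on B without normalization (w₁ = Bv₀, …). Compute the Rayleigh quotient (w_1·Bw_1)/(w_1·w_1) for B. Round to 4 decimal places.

μ ≈ 3.5385

B = G + I has rows (3, 0); (-5, -2)
w1 = Bv₀ = (-9, 7)
Bw1 = (-27, 31)
w1·Bw1 = 460; w1·w1 = 130; μ ≈ 460/130 = 3.5385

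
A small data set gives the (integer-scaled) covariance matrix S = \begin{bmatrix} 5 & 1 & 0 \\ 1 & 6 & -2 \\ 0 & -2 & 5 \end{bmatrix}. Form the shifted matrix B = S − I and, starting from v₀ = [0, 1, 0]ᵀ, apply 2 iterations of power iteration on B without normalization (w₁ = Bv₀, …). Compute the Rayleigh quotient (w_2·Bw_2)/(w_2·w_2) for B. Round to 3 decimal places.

B = S − I has rows (4, 1, 0); (1, 5, -2); (0, -2, 4)
w1 = Bv₀ = (4·0 + 1·1 + 0·0; 1·0 + 5·1 + (-2)·0; 0·0 + (-2)·1 + 4·0) = (1, 5, -2)
w2 = Bw1 = (4·1 + 1·5 + 0·(-2); 1·1 + 5·5 + (-2)·(-2); 0·1 + (-2)·5 + 4·(-2)) = (9, 30, -18)
Bw2 = (66, 195, -132)
w2·Bw2 = 8820; w2·w2 = 1305; μ ≈ 8820/1305 = 6.759

6.759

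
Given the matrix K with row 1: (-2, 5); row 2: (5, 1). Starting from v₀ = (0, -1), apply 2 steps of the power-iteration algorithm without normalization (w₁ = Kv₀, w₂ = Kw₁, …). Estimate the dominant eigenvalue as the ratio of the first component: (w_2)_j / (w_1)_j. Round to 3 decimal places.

w1 = Kv₀ = ((-2)·0 + 5·(-1); 5·0 + 1·(-1)) = (-5, -1)
w2 = Kw1 = ((-2)·(-5) + 5·(-1); 5·(-5) + 1·(-1)) = (5, -26)
Ratio at component: 5 / -5 = -1.000

λ ≈ -1.000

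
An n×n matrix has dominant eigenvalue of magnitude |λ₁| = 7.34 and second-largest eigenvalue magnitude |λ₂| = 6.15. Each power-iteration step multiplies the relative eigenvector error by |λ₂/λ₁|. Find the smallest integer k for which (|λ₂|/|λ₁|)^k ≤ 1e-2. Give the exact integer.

|λ₂/λ₁| = 6.15/7.34 = 0.83787
Need k ≥ ln(1e-2) / ln(0.83787) = -4.6052 / -0.1769 ≈ 26.035
Smallest integer k satisfying the bound: 27

27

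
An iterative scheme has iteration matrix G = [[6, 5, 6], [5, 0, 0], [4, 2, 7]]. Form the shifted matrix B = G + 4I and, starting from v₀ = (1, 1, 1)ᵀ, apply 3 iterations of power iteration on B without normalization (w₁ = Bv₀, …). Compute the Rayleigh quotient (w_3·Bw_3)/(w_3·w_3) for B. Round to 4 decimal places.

B = G + 4I has rows (10, 5, 6); (5, 4, 0); (4, 2, 11)
w1 = Bv₀ = (21, 9, 17)
w2 = Bw1 = (357, 141, 289)
w3 = Bw2 = (6009, 2349, 4889)
Bw3 = (101169, 39441, 82513)
w3·Bw3 = 1103977487; w3·w3 = 65528203; μ ≈ 1103977487/65528203 = 16.8474

μ ≈ 16.8474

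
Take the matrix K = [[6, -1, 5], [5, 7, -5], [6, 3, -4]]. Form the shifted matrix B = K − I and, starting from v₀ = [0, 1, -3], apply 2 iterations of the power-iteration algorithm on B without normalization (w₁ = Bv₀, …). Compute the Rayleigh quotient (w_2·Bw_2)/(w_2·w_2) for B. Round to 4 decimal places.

B = K − I has rows (5, -1, 5); (5, 6, -5); (6, 3, -5)
w1 = Bv₀ = (-16, 21, 18)
w2 = Bw1 = (-11, -44, -123)
Bw2 = (-626, 296, 417)
w2·Bw2 = -57429; w2·w2 = 17186; μ ≈ -57429/17186 = -3.3416

μ ≈ -3.3416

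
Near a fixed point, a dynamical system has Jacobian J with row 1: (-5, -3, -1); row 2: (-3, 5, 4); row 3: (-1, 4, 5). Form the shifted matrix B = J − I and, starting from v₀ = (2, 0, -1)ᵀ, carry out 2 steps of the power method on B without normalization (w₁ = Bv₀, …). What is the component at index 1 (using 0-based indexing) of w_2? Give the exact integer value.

-31

B = J − I has rows (-6, -3, -1); (-3, 4, 4); (-1, 4, 4)
w1 = Bv₀ = ((-6)·2 + (-3)·0 + (-1)·(-1); (-3)·2 + 4·0 + 4·(-1); (-1)·2 + 4·0 + 4·(-1)) = (-11, -10, -6)
w2 = Bw1 = ((-6)·(-11) + (-3)·(-10) + (-1)·(-6); (-3)·(-11) + 4·(-10) + 4·(-6); (-1)·(-11) + 4·(-10) + 4·(-6)) = (102, -31, -53)
Requested component of w2: -31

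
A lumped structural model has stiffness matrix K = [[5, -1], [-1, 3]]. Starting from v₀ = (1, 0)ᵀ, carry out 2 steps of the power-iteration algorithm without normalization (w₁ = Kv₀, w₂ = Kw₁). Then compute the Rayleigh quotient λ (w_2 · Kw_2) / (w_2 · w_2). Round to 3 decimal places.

w1 = Kv₀ = (5, -1)
w2 = Kw1 = (26, -8)
Kw2 = (138, -50)
w2·Kw2 = 26·138 + (-8)·(-50) = 3988; w2·w2 = 26·26 + (-8)·(-8) = 740
λ ≈ 3988/740 = 5.389

λ ≈ 5.389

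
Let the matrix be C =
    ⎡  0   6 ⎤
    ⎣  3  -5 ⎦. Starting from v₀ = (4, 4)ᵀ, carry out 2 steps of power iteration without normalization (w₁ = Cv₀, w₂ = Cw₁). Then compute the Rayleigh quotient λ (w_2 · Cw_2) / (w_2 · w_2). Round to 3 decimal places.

-7.483

w1 = Cv₀ = (0·4 + 6·4; 3·4 + (-5)·4) = (24, -8)
w2 = Cw1 = (0·24 + 6·(-8); 3·24 + (-5)·(-8)) = (-48, 112)
Cw2 = (672, -704)
w2·Cw2 = (-48)·672 + 112·(-704) = -111104; w2·w2 = (-48)·(-48) + 112·112 = 14848
λ ≈ -111104/14848 = -7.483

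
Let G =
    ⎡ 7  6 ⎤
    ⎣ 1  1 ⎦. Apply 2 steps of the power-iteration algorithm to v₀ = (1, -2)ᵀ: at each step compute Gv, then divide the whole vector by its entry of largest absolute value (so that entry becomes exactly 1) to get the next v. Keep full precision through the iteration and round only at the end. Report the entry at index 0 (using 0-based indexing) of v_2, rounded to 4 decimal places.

1.0000

Gv0 = (-5.00000, -1.00000); divide by -5.00000 → v1 = (1.00000, 0.20000)
Gv1 = (8.20000, 1.20000); divide by 8.20000 → v2 = (1.00000, 0.14634)
Requested entry of v2: -41/-41 = 1.0000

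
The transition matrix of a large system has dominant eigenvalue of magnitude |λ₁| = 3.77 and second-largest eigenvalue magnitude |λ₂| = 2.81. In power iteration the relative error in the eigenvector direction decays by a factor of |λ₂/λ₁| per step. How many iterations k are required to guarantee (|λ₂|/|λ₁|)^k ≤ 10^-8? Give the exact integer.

|λ₂/λ₁| = 2.81/3.77 = 0.74536
Need k ≥ ln(10^-8) / ln(0.74536) = -18.4207 / -0.2939 ≈ 62.679
Smallest integer k satisfying the bound: 63

63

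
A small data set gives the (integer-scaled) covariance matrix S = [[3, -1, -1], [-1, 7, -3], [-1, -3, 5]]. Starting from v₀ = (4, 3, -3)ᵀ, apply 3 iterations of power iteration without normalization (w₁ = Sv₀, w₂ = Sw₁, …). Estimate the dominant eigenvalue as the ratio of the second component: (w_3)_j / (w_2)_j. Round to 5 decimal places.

λ ≈ 9.56693

w1 = Sv₀ = (3·4 + (-1)·3 + (-1)·(-3); (-1)·4 + 7·3 + (-3)·(-3); (-1)·4 + (-3)·3 + 5·(-3)) = (12, 26, -28)
w2 = Sw1 = (3·12 + (-1)·26 + (-1)·(-28); (-1)·12 + 7·26 + (-3)·(-28); (-1)·12 + (-3)·26 + 5·(-28)) = (38, 254, -230)
w3 = Sw2 = (90, 2430, -1950)
Ratio at component: 2430 / 254 = 9.56693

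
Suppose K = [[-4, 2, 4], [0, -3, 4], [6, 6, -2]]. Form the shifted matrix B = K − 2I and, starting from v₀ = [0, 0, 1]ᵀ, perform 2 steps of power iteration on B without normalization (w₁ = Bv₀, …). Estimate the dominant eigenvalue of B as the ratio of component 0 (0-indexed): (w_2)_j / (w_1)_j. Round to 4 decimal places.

-8.0000

B = K − 2I has rows (-6, 2, 4); (0, -5, 4); (6, 6, -4)
w1 = Bv₀ = ((-6)·0 + 2·0 + 4·1; 0·0 + (-5)·0 + 4·1; 6·0 + 6·0 + (-4)·1) = (4, 4, -4)
w2 = Bw1 = ((-6)·4 + 2·4 + 4·(-4); 0·4 + (-5)·4 + 4·(-4); 6·4 + 6·4 + (-4)·(-4)) = (-32, -36, 64)
Ratio: -32/4 = -8.0000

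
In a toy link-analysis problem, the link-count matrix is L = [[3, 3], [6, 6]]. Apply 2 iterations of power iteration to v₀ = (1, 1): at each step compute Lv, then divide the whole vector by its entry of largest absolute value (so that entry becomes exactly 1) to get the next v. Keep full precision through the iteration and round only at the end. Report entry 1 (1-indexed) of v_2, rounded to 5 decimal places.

0.50000

Lv0 = (6.000000, 12.000000); divide by 12.000000 → v1 = (0.500000, 1.000000)
Lv1 = (4.500000, 9.000000); divide by 9.000000 → v2 = (0.500000, 1.000000)
Requested entry of v2: 54/108 = 0.50000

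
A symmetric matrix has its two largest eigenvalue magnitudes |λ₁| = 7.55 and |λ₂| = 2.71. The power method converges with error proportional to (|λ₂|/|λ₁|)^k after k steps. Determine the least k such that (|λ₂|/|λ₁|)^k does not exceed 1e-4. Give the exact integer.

9

|λ₂/λ₁| = 2.71/7.55 = 0.35894
Need k ≥ ln(1e-4) / ln(0.35894) = -9.2103 / -1.0246 ≈ 8.989
Smallest integer k satisfying the bound: 9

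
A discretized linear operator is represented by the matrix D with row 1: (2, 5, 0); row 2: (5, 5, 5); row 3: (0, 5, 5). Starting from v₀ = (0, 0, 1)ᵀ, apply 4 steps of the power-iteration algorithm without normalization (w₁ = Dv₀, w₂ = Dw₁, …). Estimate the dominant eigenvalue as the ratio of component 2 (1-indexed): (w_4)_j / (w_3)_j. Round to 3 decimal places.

λ ≈ 11.400

w1 = Dv₀ = (2·0 + 5·0 + 0·1; 5·0 + 5·0 + 5·1; 0·0 + 5·0 + 5·1) = (0, 5, 5)
w2 = Dw1 = (2·0 + 5·5 + 0·5; 5·0 + 5·5 + 5·5; 0·0 + 5·5 + 5·5) = (25, 50, 50)
w3 = Dw2 = (300, 625, 500)
w4 = Dw3 = (3725, 7125, 5625)
Ratio at component: 7125 / 625 = 11.400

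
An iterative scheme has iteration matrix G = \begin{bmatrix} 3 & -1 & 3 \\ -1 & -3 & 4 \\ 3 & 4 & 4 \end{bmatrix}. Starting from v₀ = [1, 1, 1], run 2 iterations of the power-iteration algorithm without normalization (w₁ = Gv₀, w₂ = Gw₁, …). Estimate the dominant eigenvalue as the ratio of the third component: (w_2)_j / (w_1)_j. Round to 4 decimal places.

λ ≈ 5.3636

w1 = Gv₀ = (3·1 + (-1)·1 + 3·1; (-1)·1 + (-3)·1 + 4·1; 3·1 + 4·1 + 4·1) = (5, 0, 11)
w2 = Gw1 = (3·5 + (-1)·0 + 3·11; (-1)·5 + (-3)·0 + 4·11; 3·5 + 4·0 + 4·11) = (48, 39, 59)
Ratio at component: 59 / 11 = 5.3636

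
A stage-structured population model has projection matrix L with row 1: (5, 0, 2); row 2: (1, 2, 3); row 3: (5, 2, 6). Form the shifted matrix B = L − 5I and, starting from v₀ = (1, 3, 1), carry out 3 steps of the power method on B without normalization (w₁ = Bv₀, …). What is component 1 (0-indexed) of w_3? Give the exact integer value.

-99

B = L − 5I has rows (0, 0, 2); (1, -3, 3); (5, 2, 1)
w1 = Bv₀ = (0·1 + 0·3 + 2·1; 1·1 + (-3)·3 + 3·1; 5·1 + 2·3 + 1·1) = (2, -5, 12)
w2 = Bw1 = (0·2 + 0·(-5) + 2·12; 1·2 + (-3)·(-5) + 3·12; 5·2 + 2·(-5) + 1·12) = (24, 53, 12)
w3 = Bw2 = (24, -99, 238)
Requested component of w3: -99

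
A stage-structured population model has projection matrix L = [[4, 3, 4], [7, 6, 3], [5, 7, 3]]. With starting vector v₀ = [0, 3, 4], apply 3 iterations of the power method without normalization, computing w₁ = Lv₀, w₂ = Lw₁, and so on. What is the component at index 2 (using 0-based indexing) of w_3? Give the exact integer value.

w1 = Lv₀ = (4·0 + 3·3 + 4·4; 7·0 + 6·3 + 3·4; 5·0 + 7·3 + 3·4) = (25, 30, 33)
w2 = Lw1 = (4·25 + 3·30 + 4·33; 7·25 + 6·30 + 3·33; 5·25 + 7·30 + 3·33) = (322, 454, 434)
w3 = Lw2 = (4386, 6280, 6090)
The requested component of w3 is 6090.

6090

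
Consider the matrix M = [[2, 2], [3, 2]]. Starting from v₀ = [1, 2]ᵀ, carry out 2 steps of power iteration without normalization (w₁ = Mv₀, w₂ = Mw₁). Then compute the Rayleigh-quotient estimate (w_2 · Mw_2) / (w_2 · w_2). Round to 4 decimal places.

4.4471

w1 = Mv₀ = (2·1 + 2·2; 3·1 + 2·2) = (6, 7)
w2 = Mw1 = (2·6 + 2·7; 3·6 + 2·7) = (26, 32)
Mw2 = (116, 142)
w2·Mw2 = 26·116 + 32·142 = 7560; w2·w2 = 26·26 + 32·32 = 1700
λ ≈ 7560/1700 = 4.4471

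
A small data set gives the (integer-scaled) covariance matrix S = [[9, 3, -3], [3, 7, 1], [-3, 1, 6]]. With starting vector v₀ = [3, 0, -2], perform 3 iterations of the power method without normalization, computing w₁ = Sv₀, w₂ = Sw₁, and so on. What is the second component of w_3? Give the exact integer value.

w1 = Sv₀ = (33, 7, -21)
w2 = Sw1 = (381, 127, -218)
w3 = Sw2 = (4464, 1814, -2324)
The requested component of w3 is 1814.

1814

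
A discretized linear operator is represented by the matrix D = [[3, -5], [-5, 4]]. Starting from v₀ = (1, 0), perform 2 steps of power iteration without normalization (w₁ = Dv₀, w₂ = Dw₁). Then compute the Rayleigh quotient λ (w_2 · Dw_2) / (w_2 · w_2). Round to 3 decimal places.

w1 = Dv₀ = (3·1 + (-5)·0; (-5)·1 + 4·0) = (3, -5)
w2 = Dw1 = (3·3 + (-5)·(-5); (-5)·3 + 4·(-5)) = (34, -35)
Dw2 = (277, -310)
w2·Dw2 = 34·277 + (-35)·(-310) = 20268; w2·w2 = 34·34 + (-35)·(-35) = 2381
λ ≈ 20268/2381 = 8.512

λ ≈ 8.512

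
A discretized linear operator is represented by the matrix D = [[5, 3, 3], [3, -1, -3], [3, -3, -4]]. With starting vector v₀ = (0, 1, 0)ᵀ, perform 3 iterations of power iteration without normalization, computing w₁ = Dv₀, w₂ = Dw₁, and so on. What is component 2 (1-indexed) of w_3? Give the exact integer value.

-82

w1 = Dv₀ = (5·0 + 3·1 + 3·0; 3·0 + (-1)·1 + (-3)·0; 3·0 + (-3)·1 + (-4)·0) = (3, -1, -3)
w2 = Dw1 = (5·3 + 3·(-1) + 3·(-3); 3·3 + (-1)·(-1) + (-3)·(-3); 3·3 + (-3)·(-1) + (-4)·(-3)) = (3, 19, 24)
w3 = Dw2 = (144, -82, -144)
The requested component of w3 is -82.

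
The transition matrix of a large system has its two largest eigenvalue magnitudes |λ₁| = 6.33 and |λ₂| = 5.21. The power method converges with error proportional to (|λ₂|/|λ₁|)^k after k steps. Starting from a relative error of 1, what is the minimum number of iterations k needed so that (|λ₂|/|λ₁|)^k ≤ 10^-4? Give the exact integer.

48

|λ₂/λ₁| = 5.21/6.33 = 0.82306
Need k ≥ ln(10^-4) / ln(0.82306) = -9.2103 / -0.1947 ≈ 47.300
Smallest integer k satisfying the bound: 48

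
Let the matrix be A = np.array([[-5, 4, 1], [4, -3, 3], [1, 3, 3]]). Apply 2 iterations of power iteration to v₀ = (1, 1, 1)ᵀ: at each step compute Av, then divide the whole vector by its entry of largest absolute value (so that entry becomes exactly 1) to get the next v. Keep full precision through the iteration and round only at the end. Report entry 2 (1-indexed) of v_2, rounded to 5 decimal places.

Av0 = (0.000000, 4.000000, 7.000000); divide by 7.000000 → v1 = (0.000000, 0.571429, 1.000000)
Av1 = (3.285714, 1.285714, 4.714286); divide by 4.714286 → v2 = (0.696970, 0.272727, 1.000000)
Requested entry of v2: 9/33 = 0.27273

0.27273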